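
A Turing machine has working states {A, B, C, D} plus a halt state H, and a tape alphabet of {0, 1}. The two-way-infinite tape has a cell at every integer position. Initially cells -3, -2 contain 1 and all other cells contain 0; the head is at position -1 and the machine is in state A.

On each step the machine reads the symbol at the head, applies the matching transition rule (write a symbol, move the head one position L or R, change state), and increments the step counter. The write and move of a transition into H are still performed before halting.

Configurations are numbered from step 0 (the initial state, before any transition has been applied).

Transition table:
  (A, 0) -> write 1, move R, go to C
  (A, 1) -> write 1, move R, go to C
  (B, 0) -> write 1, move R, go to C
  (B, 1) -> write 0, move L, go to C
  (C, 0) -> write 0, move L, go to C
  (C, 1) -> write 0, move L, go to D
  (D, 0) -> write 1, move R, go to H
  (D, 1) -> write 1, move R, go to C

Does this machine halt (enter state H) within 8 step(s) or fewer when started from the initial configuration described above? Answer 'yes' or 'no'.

Answer: no

Derivation:
Step 1: in state A at pos -1, read 0 -> (A,0)->write 1,move R,goto C. Now: state=C, head=0, tape[-4..1]=011100 (head:     ^)
Step 2: in state C at pos 0, read 0 -> (C,0)->write 0,move L,goto C. Now: state=C, head=-1, tape[-4..1]=011100 (head:    ^)
Step 3: in state C at pos -1, read 1 -> (C,1)->write 0,move L,goto D. Now: state=D, head=-2, tape[-4..1]=011000 (head:   ^)
Step 4: in state D at pos -2, read 1 -> (D,1)->write 1,move R,goto C. Now: state=C, head=-1, tape[-4..1]=011000 (head:    ^)
Step 5: in state C at pos -1, read 0 -> (C,0)->write 0,move L,goto C. Now: state=C, head=-2, tape[-4..1]=011000 (head:   ^)
Step 6: in state C at pos -2, read 1 -> (C,1)->write 0,move L,goto D. Now: state=D, head=-3, tape[-4..1]=010000 (head:  ^)
Step 7: in state D at pos -3, read 1 -> (D,1)->write 1,move R,goto C. Now: state=C, head=-2, tape[-4..1]=010000 (head:   ^)
Step 8: in state C at pos -2, read 0 -> (C,0)->write 0,move L,goto C. Now: state=C, head=-3, tape[-4..1]=010000 (head:  ^)
After 8 step(s): state = C (not H) -> not halted within 8 -> no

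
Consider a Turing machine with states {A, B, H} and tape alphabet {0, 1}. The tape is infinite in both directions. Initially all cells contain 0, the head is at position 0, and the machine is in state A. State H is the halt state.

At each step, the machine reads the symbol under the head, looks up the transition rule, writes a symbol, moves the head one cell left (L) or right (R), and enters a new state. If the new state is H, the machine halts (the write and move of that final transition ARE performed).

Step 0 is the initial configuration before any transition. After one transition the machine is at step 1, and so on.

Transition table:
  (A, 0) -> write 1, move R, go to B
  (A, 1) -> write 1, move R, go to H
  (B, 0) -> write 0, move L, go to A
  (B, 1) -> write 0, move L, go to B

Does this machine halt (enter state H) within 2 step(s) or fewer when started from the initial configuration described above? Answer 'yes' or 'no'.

Step 1: in state A at pos 0, read 0 -> (A,0)->write 1,move R,goto B. Now: state=B, head=1, tape[-1..2]=0100 (head:   ^)
Step 2: in state B at pos 1, read 0 -> (B,0)->write 0,move L,goto A. Now: state=A, head=0, tape[-1..2]=0100 (head:  ^)
After 2 step(s): state = A (not H) -> not halted within 2 -> no

Answer: no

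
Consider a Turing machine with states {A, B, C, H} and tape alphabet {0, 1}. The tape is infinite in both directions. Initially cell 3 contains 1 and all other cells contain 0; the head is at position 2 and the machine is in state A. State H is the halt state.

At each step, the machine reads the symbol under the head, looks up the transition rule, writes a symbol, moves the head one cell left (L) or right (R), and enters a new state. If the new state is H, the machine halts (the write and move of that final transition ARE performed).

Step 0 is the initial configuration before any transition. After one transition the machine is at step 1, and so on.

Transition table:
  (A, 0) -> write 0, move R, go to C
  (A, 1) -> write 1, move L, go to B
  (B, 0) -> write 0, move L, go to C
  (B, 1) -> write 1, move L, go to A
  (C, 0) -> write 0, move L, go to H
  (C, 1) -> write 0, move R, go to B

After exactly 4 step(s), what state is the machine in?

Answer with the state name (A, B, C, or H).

Answer: H

Derivation:
Step 1: in state A at pos 2, read 0 -> (A,0)->write 0,move R,goto C. Now: state=C, head=3, tape[1..4]=0010 (head:   ^)
Step 2: in state C at pos 3, read 1 -> (C,1)->write 0,move R,goto B. Now: state=B, head=4, tape[1..5]=00000 (head:    ^)
Step 3: in state B at pos 4, read 0 -> (B,0)->write 0,move L,goto C. Now: state=C, head=3, tape[1..5]=00000 (head:   ^)
Step 4: in state C at pos 3, read 0 -> (C,0)->write 0,move L,goto H. Now: state=H, head=2, tape[1..5]=00000 (head:  ^)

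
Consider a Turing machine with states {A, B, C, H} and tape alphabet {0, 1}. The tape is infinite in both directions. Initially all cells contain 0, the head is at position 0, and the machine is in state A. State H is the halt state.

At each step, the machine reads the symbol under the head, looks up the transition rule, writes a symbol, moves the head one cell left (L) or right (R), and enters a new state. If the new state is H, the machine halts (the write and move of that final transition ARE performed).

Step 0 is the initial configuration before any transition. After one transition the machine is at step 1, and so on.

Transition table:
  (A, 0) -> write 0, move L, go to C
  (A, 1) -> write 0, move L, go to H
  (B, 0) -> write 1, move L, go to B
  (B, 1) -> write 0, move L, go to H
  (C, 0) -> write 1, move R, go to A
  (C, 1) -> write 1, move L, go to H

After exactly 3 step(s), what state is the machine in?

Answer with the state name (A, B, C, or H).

Answer: C

Derivation:
Step 1: in state A at pos 0, read 0 -> (A,0)->write 0,move L,goto C. Now: state=C, head=-1, tape[-2..1]=0000 (head:  ^)
Step 2: in state C at pos -1, read 0 -> (C,0)->write 1,move R,goto A. Now: state=A, head=0, tape[-2..1]=0100 (head:   ^)
Step 3: in state A at pos 0, read 0 -> (A,0)->write 0,move L,goto C. Now: state=C, head=-1, tape[-2..1]=0100 (head:  ^)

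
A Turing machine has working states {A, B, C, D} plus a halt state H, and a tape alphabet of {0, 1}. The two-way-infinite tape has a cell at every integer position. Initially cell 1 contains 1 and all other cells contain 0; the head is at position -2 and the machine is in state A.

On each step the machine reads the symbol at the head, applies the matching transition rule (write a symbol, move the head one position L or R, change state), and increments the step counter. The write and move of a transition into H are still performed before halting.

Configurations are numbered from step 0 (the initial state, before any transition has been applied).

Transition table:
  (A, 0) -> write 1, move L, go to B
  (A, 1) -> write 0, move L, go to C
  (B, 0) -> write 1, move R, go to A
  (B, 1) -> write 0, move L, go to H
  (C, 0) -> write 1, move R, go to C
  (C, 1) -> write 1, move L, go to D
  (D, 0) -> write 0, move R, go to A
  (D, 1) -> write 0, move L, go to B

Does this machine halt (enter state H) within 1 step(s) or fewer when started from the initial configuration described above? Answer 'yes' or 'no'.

Answer: no

Derivation:
Step 1: in state A at pos -2, read 0 -> (A,0)->write 1,move L,goto B. Now: state=B, head=-3, tape[-4..2]=0010010 (head:  ^)
After 1 step(s): state = B (not H) -> not halted within 1 -> no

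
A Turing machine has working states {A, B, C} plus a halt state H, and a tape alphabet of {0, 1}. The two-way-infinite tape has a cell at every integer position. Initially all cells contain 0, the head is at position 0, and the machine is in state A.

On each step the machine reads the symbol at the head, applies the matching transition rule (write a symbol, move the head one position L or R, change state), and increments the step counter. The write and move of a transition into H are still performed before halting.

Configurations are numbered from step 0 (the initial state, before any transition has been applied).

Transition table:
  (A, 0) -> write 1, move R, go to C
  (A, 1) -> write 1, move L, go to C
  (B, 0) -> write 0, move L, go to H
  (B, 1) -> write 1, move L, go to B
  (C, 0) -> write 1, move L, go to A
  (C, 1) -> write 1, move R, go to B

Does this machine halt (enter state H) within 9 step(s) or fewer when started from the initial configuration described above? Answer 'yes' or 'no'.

Answer: no

Derivation:
Step 1: in state A at pos 0, read 0 -> (A,0)->write 1,move R,goto C. Now: state=C, head=1, tape[-1..2]=0100 (head:   ^)
Step 2: in state C at pos 1, read 0 -> (C,0)->write 1,move L,goto A. Now: state=A, head=0, tape[-1..2]=0110 (head:  ^)
Step 3: in state A at pos 0, read 1 -> (A,1)->write 1,move L,goto C. Now: state=C, head=-1, tape[-2..2]=00110 (head:  ^)
Step 4: in state C at pos -1, read 0 -> (C,0)->write 1,move L,goto A. Now: state=A, head=-2, tape[-3..2]=001110 (head:  ^)
Step 5: in state A at pos -2, read 0 -> (A,0)->write 1,move R,goto C. Now: state=C, head=-1, tape[-3..2]=011110 (head:   ^)
Step 6: in state C at pos -1, read 1 -> (C,1)->write 1,move R,goto B. Now: state=B, head=0, tape[-3..2]=011110 (head:    ^)
Step 7: in state B at pos 0, read 1 -> (B,1)->write 1,move L,goto B. Now: state=B, head=-1, tape[-3..2]=011110 (head:   ^)
Step 8: in state B at pos -1, read 1 -> (B,1)->write 1,move L,goto B. Now: state=B, head=-2, tape[-3..2]=011110 (head:  ^)
Step 9: in state B at pos -2, read 1 -> (B,1)->write 1,move L,goto B. Now: state=B, head=-3, tape[-4..2]=0011110 (head:  ^)
After 9 step(s): state = B (not H) -> not halted within 9 -> no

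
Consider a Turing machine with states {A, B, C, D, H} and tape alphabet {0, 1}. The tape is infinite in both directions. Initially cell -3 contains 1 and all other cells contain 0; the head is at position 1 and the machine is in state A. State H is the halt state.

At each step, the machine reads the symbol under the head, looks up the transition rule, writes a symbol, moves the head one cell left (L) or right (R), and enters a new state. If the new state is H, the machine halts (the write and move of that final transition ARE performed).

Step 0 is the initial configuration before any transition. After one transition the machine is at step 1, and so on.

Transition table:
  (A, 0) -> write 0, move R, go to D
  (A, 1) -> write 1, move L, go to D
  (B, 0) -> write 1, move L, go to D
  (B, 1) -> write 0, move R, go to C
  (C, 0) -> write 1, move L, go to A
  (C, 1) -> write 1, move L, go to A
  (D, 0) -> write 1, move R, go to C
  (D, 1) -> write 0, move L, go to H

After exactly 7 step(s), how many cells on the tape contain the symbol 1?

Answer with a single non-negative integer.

Answer: 4

Derivation:
Step 1: in state A at pos 1, read 0 -> (A,0)->write 0,move R,goto D. Now: state=D, head=2, tape[-4..3]=01000000 (head:       ^)
Step 2: in state D at pos 2, read 0 -> (D,0)->write 1,move R,goto C. Now: state=C, head=3, tape[-4..4]=010000100 (head:        ^)
Step 3: in state C at pos 3, read 0 -> (C,0)->write 1,move L,goto A. Now: state=A, head=2, tape[-4..4]=010000110 (head:       ^)
Step 4: in state A at pos 2, read 1 -> (A,1)->write 1,move L,goto D. Now: state=D, head=1, tape[-4..4]=010000110 (head:      ^)
Step 5: in state D at pos 1, read 0 -> (D,0)->write 1,move R,goto C. Now: state=C, head=2, tape[-4..4]=010001110 (head:       ^)
Step 6: in state C at pos 2, read 1 -> (C,1)->write 1,move L,goto A. Now: state=A, head=1, tape[-4..4]=010001110 (head:      ^)
Step 7: in state A at pos 1, read 1 -> (A,1)->write 1,move L,goto D. Now: state=D, head=0, tape[-4..4]=010001110 (head:     ^)
Cells containing 1 after step 7: {-3, 1, 2, 3} -> 4 cell(s)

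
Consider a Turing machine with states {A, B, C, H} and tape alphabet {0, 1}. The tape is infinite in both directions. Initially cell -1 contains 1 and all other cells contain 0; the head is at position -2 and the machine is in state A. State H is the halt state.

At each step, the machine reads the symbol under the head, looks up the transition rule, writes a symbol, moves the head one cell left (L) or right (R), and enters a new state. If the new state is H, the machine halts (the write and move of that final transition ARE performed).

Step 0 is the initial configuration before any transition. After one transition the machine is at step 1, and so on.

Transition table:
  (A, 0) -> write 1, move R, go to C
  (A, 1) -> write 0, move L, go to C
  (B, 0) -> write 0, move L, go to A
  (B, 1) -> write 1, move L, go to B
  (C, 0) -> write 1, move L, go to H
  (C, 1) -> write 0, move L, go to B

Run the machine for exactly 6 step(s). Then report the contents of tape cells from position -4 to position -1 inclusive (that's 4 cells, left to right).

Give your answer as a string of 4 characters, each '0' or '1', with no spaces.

Answer: 1110

Derivation:
Step 1: in state A at pos -2, read 0 -> (A,0)->write 1,move R,goto C. Now: state=C, head=-1, tape[-3..0]=0110 (head:   ^)
Step 2: in state C at pos -1, read 1 -> (C,1)->write 0,move L,goto B. Now: state=B, head=-2, tape[-3..0]=0100 (head:  ^)
Step 3: in state B at pos -2, read 1 -> (B,1)->write 1,move L,goto B. Now: state=B, head=-3, tape[-4..0]=00100 (head:  ^)
Step 4: in state B at pos -3, read 0 -> (B,0)->write 0,move L,goto A. Now: state=A, head=-4, tape[-5..0]=000100 (head:  ^)
Step 5: in state A at pos -4, read 0 -> (A,0)->write 1,move R,goto C. Now: state=C, head=-3, tape[-5..0]=010100 (head:   ^)
Step 6: in state C at pos -3, read 0 -> (C,0)->write 1,move L,goto H. Now: state=H, head=-4, tape[-5..0]=011100 (head:  ^)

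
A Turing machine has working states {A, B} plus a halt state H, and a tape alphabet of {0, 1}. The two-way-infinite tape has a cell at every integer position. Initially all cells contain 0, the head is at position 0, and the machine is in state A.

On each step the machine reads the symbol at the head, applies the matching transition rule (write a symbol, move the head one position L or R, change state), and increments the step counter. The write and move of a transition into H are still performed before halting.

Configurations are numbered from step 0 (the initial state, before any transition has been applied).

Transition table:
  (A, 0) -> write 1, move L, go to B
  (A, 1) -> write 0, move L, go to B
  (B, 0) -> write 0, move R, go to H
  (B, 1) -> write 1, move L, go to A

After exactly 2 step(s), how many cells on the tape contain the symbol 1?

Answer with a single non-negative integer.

Step 1: in state A at pos 0, read 0 -> (A,0)->write 1,move L,goto B. Now: state=B, head=-1, tape[-2..1]=0010 (head:  ^)
Step 2: in state B at pos -1, read 0 -> (B,0)->write 0,move R,goto H. Now: state=H, head=0, tape[-2..1]=0010 (head:   ^)
Cells containing 1 after step 2: {0} -> 1 cell(s)

Answer: 1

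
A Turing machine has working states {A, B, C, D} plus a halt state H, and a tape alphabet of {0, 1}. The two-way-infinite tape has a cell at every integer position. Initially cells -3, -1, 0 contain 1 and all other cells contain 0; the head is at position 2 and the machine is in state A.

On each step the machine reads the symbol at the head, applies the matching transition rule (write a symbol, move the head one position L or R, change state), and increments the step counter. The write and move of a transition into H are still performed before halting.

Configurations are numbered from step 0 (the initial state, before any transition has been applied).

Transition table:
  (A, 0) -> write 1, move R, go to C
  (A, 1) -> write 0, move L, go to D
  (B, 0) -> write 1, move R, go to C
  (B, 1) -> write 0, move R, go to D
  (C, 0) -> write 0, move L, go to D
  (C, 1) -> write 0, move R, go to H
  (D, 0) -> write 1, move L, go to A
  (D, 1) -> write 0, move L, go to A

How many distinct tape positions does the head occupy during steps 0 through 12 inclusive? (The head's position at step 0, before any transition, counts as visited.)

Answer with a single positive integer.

Answer: 8

Derivation:
Step 1: in state A at pos 2, read 0 -> (A,0)->write 1,move R,goto C. Now: state=C, head=3, tape[-4..4]=010110100 (head:        ^)
Step 2: in state C at pos 3, read 0 -> (C,0)->write 0,move L,goto D. Now: state=D, head=2, tape[-4..4]=010110100 (head:       ^)
Step 3: in state D at pos 2, read 1 -> (D,1)->write 0,move L,goto A. Now: state=A, head=1, tape[-4..4]=010110000 (head:      ^)
Step 4: in state A at pos 1, read 0 -> (A,0)->write 1,move R,goto C. Now: state=C, head=2, tape[-4..4]=010111000 (head:       ^)
Step 5: in state C at pos 2, read 0 -> (C,0)->write 0,move L,goto D. Now: state=D, head=1, tape[-4..4]=010111000 (head:      ^)
Step 6: in state D at pos 1, read 1 -> (D,1)->write 0,move L,goto A. Now: state=A, head=0, tape[-4..4]=010110000 (head:     ^)
Step 7: in state A at pos 0, read 1 -> (A,1)->write 0,move L,goto D. Now: state=D, head=-1, tape[-4..4]=010100000 (head:    ^)
Step 8: in state D at pos -1, read 1 -> (D,1)->write 0,move L,goto A. Now: state=A, head=-2, tape[-4..4]=010000000 (head:   ^)
Step 9: in state A at pos -2, read 0 -> (A,0)->write 1,move R,goto C. Now: state=C, head=-1, tape[-4..4]=011000000 (head:    ^)
Step 10: in state C at pos -1, read 0 -> (C,0)->write 0,move L,goto D. Now: state=D, head=-2, tape[-4..4]=011000000 (head:   ^)
Step 11: in state D at pos -2, read 1 -> (D,1)->write 0,move L,goto A. Now: state=A, head=-3, tape[-4..4]=010000000 (head:  ^)
Step 12: in state A at pos -3, read 1 -> (A,1)->write 0,move L,goto D. Now: state=D, head=-4, tape[-5..4]=0000000000 (head:  ^)
Head positions at steps 0..12: starting at 2, distinct positions visited = {-4, -3, -2, -1, 0, 1, 2, 3} -> 8 position(s)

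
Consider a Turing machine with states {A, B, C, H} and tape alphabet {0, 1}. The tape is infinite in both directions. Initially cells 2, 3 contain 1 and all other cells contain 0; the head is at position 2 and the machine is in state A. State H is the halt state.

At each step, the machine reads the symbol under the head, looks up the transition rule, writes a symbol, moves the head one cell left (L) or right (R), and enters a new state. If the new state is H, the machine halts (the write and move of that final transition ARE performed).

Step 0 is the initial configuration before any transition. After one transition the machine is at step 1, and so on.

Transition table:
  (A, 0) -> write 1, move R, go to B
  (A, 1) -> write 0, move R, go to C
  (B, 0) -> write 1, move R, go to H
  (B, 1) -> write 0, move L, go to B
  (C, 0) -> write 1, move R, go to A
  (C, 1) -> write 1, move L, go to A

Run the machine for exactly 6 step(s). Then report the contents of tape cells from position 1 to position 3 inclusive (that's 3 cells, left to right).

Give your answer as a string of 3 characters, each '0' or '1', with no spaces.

Step 1: in state A at pos 2, read 1 -> (A,1)->write 0,move R,goto C. Now: state=C, head=3, tape[1..4]=0010 (head:   ^)
Step 2: in state C at pos 3, read 1 -> (C,1)->write 1,move L,goto A. Now: state=A, head=2, tape[1..4]=0010 (head:  ^)
Step 3: in state A at pos 2, read 0 -> (A,0)->write 1,move R,goto B. Now: state=B, head=3, tape[1..4]=0110 (head:   ^)
Step 4: in state B at pos 3, read 1 -> (B,1)->write 0,move L,goto B. Now: state=B, head=2, tape[1..4]=0100 (head:  ^)
Step 5: in state B at pos 2, read 1 -> (B,1)->write 0,move L,goto B. Now: state=B, head=1, tape[0..4]=00000 (head:  ^)
Step 6: in state B at pos 1, read 0 -> (B,0)->write 1,move R,goto H. Now: state=H, head=2, tape[0..4]=01000 (head:   ^)

Answer: 100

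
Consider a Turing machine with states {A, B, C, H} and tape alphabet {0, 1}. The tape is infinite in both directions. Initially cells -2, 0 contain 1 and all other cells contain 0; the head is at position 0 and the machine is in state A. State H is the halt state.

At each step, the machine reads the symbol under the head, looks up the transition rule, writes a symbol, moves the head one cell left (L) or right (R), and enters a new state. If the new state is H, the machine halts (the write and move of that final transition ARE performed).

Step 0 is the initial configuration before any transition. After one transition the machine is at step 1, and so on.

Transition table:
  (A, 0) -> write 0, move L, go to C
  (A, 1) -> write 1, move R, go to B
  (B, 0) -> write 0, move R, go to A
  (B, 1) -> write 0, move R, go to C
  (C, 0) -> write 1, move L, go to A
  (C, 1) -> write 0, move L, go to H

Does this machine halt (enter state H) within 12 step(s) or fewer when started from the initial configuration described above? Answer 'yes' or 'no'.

Step 1: in state A at pos 0, read 1 -> (A,1)->write 1,move R,goto B. Now: state=B, head=1, tape[-3..2]=010100 (head:     ^)
Step 2: in state B at pos 1, read 0 -> (B,0)->write 0,move R,goto A. Now: state=A, head=2, tape[-3..3]=0101000 (head:      ^)
Step 3: in state A at pos 2, read 0 -> (A,0)->write 0,move L,goto C. Now: state=C, head=1, tape[-3..3]=0101000 (head:     ^)
Step 4: in state C at pos 1, read 0 -> (C,0)->write 1,move L,goto A. Now: state=A, head=0, tape[-3..3]=0101100 (head:    ^)
Step 5: in state A at pos 0, read 1 -> (A,1)->write 1,move R,goto B. Now: state=B, head=1, tape[-3..3]=0101100 (head:     ^)
Step 6: in state B at pos 1, read 1 -> (B,1)->write 0,move R,goto C. Now: state=C, head=2, tape[-3..3]=0101000 (head:      ^)
Step 7: in state C at pos 2, read 0 -> (C,0)->write 1,move L,goto A. Now: state=A, head=1, tape[-3..3]=0101010 (head:     ^)
Step 8: in state A at pos 1, read 0 -> (A,0)->write 0,move L,goto C. Now: state=C, head=0, tape[-3..3]=0101010 (head:    ^)
Step 9: in state C at pos 0, read 1 -> (C,1)->write 0,move L,goto H. Now: state=H, head=-1, tape[-3..3]=0100010 (head:   ^)
State H reached at step 9; 9 <= 12 -> yes

Answer: yes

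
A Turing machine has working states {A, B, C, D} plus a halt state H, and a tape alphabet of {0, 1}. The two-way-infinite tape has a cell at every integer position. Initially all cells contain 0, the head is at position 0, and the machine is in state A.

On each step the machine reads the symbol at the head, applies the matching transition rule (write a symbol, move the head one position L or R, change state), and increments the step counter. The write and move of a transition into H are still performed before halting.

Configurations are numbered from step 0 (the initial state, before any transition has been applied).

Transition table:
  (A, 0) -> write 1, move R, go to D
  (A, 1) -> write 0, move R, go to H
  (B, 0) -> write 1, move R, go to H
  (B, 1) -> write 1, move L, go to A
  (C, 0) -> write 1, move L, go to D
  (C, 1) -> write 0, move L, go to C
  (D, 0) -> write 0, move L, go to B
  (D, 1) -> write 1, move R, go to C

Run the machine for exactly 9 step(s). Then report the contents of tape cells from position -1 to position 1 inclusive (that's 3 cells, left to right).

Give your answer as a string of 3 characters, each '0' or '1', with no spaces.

Answer: 100

Derivation:
Step 1: in state A at pos 0, read 0 -> (A,0)->write 1,move R,goto D. Now: state=D, head=1, tape[-1..2]=0100 (head:   ^)
Step 2: in state D at pos 1, read 0 -> (D,0)->write 0,move L,goto B. Now: state=B, head=0, tape[-1..2]=0100 (head:  ^)
Step 3: in state B at pos 0, read 1 -> (B,1)->write 1,move L,goto A. Now: state=A, head=-1, tape[-2..2]=00100 (head:  ^)
Step 4: in state A at pos -1, read 0 -> (A,0)->write 1,move R,goto D. Now: state=D, head=0, tape[-2..2]=01100 (head:   ^)
Step 5: in state D at pos 0, read 1 -> (D,1)->write 1,move R,goto C. Now: state=C, head=1, tape[-2..2]=01100 (head:    ^)
Step 6: in state C at pos 1, read 0 -> (C,0)->write 1,move L,goto D. Now: state=D, head=0, tape[-2..2]=01110 (head:   ^)
Step 7: in state D at pos 0, read 1 -> (D,1)->write 1,move R,goto C. Now: state=C, head=1, tape[-2..2]=01110 (head:    ^)
Step 8: in state C at pos 1, read 1 -> (C,1)->write 0,move L,goto C. Now: state=C, head=0, tape[-2..2]=01100 (head:   ^)
Step 9: in state C at pos 0, read 1 -> (C,1)->write 0,move L,goto C. Now: state=C, head=-1, tape[-2..2]=01000 (head:  ^)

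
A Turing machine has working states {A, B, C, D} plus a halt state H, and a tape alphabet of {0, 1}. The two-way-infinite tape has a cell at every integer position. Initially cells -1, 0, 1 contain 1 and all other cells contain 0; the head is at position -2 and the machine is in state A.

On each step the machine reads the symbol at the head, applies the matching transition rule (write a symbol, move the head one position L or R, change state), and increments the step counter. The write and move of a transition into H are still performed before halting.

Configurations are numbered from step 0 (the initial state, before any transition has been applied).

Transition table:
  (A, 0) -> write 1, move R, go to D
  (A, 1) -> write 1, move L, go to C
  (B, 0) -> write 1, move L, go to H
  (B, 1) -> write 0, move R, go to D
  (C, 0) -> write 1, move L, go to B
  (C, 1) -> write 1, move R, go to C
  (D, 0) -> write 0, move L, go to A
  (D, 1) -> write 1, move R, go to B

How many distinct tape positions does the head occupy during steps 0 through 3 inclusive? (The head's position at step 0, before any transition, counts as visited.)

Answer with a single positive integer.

Answer: 4

Derivation:
Step 1: in state A at pos -2, read 0 -> (A,0)->write 1,move R,goto D. Now: state=D, head=-1, tape[-3..2]=011110 (head:   ^)
Step 2: in state D at pos -1, read 1 -> (D,1)->write 1,move R,goto B. Now: state=B, head=0, tape[-3..2]=011110 (head:    ^)
Step 3: in state B at pos 0, read 1 -> (B,1)->write 0,move R,goto D. Now: state=D, head=1, tape[-3..2]=011010 (head:     ^)
Head positions at steps 0..3: starting at -2, distinct positions visited = {-2, -1, 0, 1} -> 4 position(s)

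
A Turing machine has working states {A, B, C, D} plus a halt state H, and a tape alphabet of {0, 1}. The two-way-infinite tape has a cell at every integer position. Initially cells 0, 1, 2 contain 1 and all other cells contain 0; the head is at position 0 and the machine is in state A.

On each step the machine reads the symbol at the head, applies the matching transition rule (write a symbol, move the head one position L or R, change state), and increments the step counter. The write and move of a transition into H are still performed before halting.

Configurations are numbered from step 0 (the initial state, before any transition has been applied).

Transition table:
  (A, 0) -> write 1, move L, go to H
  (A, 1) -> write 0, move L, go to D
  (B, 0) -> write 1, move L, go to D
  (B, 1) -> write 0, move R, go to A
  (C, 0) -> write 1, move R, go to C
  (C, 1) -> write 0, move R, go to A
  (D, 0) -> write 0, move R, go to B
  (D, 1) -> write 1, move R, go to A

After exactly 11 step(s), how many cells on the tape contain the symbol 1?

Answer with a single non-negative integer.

Answer: 0

Derivation:
Step 1: in state A at pos 0, read 1 -> (A,1)->write 0,move L,goto D. Now: state=D, head=-1, tape[-2..3]=000110 (head:  ^)
Step 2: in state D at pos -1, read 0 -> (D,0)->write 0,move R,goto B. Now: state=B, head=0, tape[-2..3]=000110 (head:   ^)
Step 3: in state B at pos 0, read 0 -> (B,0)->write 1,move L,goto D. Now: state=D, head=-1, tape[-2..3]=001110 (head:  ^)
Step 4: in state D at pos -1, read 0 -> (D,0)->write 0,move R,goto B. Now: state=B, head=0, tape[-2..3]=001110 (head:   ^)
Step 5: in state B at pos 0, read 1 -> (B,1)->write 0,move R,goto A. Now: state=A, head=1, tape[-2..3]=000110 (head:    ^)
Step 6: in state A at pos 1, read 1 -> (A,1)->write 0,move L,goto D. Now: state=D, head=0, tape[-2..3]=000010 (head:   ^)
Step 7: in state D at pos 0, read 0 -> (D,0)->write 0,move R,goto B. Now: state=B, head=1, tape[-2..3]=000010 (head:    ^)
Step 8: in state B at pos 1, read 0 -> (B,0)->write 1,move L,goto D. Now: state=D, head=0, tape[-2..3]=000110 (head:   ^)
Step 9: in state D at pos 0, read 0 -> (D,0)->write 0,move R,goto B. Now: state=B, head=1, tape[-2..3]=000110 (head:    ^)
Step 10: in state B at pos 1, read 1 -> (B,1)->write 0,move R,goto A. Now: state=A, head=2, tape[-2..3]=000010 (head:     ^)
Step 11: in state A at pos 2, read 1 -> (A,1)->write 0,move L,goto D. Now: state=D, head=1, tape[-2..3]=000000 (head:    ^)
No cell contains 1 after step 11 -> 0 cell(s)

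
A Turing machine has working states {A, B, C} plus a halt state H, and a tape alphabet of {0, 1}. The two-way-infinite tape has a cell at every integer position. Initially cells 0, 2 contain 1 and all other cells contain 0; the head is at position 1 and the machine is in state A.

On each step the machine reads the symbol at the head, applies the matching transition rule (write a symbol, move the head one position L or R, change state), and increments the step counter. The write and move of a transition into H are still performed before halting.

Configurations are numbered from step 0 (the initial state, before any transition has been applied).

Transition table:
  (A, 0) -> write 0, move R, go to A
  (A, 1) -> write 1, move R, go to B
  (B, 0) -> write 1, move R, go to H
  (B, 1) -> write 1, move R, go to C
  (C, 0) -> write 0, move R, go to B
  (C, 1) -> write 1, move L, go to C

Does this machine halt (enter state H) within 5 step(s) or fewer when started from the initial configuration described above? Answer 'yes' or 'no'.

Step 1: in state A at pos 1, read 0 -> (A,0)->write 0,move R,goto A. Now: state=A, head=2, tape[-1..3]=01010 (head:    ^)
Step 2: in state A at pos 2, read 1 -> (A,1)->write 1,move R,goto B. Now: state=B, head=3, tape[-1..4]=010100 (head:     ^)
Step 3: in state B at pos 3, read 0 -> (B,0)->write 1,move R,goto H. Now: state=H, head=4, tape[-1..5]=0101100 (head:      ^)
State H reached at step 3; 3 <= 5 -> yes

Answer: yes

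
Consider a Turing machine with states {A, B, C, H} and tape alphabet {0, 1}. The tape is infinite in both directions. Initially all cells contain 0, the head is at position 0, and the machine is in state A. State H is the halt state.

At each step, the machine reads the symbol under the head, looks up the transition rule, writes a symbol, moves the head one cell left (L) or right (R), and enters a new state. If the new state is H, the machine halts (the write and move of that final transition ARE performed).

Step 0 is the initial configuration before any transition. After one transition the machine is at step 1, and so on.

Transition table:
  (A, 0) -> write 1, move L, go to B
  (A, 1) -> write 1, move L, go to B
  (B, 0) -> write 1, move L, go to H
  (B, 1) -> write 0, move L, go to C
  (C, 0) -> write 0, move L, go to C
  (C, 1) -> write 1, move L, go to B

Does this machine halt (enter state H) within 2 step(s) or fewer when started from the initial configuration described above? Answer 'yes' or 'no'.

Step 1: in state A at pos 0, read 0 -> (A,0)->write 1,move L,goto B. Now: state=B, head=-1, tape[-2..1]=0010 (head:  ^)
Step 2: in state B at pos -1, read 0 -> (B,0)->write 1,move L,goto H. Now: state=H, head=-2, tape[-3..1]=00110 (head:  ^)
State H reached at step 2; 2 <= 2 -> yes

Answer: yes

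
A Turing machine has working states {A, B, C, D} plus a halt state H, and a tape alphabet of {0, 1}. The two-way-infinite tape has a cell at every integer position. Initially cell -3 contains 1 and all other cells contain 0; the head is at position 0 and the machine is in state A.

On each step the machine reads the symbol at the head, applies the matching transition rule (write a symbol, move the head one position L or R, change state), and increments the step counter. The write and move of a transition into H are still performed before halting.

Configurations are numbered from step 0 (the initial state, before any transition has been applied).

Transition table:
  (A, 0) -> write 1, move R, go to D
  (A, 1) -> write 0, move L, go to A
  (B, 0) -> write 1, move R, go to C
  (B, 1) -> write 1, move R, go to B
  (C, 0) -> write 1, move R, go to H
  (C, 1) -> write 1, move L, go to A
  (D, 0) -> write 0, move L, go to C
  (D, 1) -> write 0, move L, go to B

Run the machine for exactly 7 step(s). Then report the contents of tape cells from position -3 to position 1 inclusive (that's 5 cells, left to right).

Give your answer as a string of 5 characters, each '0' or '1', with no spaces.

Step 1: in state A at pos 0, read 0 -> (A,0)->write 1,move R,goto D. Now: state=D, head=1, tape[-4..2]=0100100 (head:      ^)
Step 2: in state D at pos 1, read 0 -> (D,0)->write 0,move L,goto C. Now: state=C, head=0, tape[-4..2]=0100100 (head:     ^)
Step 3: in state C at pos 0, read 1 -> (C,1)->write 1,move L,goto A. Now: state=A, head=-1, tape[-4..2]=0100100 (head:    ^)
Step 4: in state A at pos -1, read 0 -> (A,0)->write 1,move R,goto D. Now: state=D, head=0, tape[-4..2]=0101100 (head:     ^)
Step 5: in state D at pos 0, read 1 -> (D,1)->write 0,move L,goto B. Now: state=B, head=-1, tape[-4..2]=0101000 (head:    ^)
Step 6: in state B at pos -1, read 1 -> (B,1)->write 1,move R,goto B. Now: state=B, head=0, tape[-4..2]=0101000 (head:     ^)
Step 7: in state B at pos 0, read 0 -> (B,0)->write 1,move R,goto C. Now: state=C, head=1, tape[-4..2]=0101100 (head:      ^)

Answer: 10110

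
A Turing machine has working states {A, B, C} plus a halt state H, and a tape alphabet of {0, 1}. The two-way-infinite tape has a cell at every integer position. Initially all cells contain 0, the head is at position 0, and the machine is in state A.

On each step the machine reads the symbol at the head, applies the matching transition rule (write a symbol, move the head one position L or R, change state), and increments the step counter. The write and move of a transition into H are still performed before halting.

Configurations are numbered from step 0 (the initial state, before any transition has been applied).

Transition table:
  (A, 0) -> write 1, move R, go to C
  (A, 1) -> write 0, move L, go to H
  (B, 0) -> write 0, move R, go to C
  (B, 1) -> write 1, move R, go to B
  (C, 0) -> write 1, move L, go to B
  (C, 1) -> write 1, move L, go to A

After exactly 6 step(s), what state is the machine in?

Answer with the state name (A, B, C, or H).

Step 1: in state A at pos 0, read 0 -> (A,0)->write 1,move R,goto C. Now: state=C, head=1, tape[-1..2]=0100 (head:   ^)
Step 2: in state C at pos 1, read 0 -> (C,0)->write 1,move L,goto B. Now: state=B, head=0, tape[-1..2]=0110 (head:  ^)
Step 3: in state B at pos 0, read 1 -> (B,1)->write 1,move R,goto B. Now: state=B, head=1, tape[-1..2]=0110 (head:   ^)
Step 4: in state B at pos 1, read 1 -> (B,1)->write 1,move R,goto B. Now: state=B, head=2, tape[-1..3]=01100 (head:    ^)
Step 5: in state B at pos 2, read 0 -> (B,0)->write 0,move R,goto C. Now: state=C, head=3, tape[-1..4]=011000 (head:     ^)
Step 6: in state C at pos 3, read 0 -> (C,0)->write 1,move L,goto B. Now: state=B, head=2, tape[-1..4]=011010 (head:    ^)

Answer: B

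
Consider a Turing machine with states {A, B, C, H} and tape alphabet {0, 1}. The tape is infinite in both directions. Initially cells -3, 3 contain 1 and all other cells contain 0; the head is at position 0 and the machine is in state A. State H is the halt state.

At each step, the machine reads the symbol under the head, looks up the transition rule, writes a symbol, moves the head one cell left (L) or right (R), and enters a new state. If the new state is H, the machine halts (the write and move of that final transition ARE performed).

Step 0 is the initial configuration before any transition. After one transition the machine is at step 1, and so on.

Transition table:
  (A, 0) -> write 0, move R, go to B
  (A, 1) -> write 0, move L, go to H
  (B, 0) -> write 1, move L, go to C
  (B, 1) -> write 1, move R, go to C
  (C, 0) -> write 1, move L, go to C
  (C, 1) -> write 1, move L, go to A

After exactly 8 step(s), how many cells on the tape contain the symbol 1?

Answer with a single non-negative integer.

Answer: 6

Derivation:
Step 1: in state A at pos 0, read 0 -> (A,0)->write 0,move R,goto B. Now: state=B, head=1, tape[-4..4]=010000010 (head:      ^)
Step 2: in state B at pos 1, read 0 -> (B,0)->write 1,move L,goto C. Now: state=C, head=0, tape[-4..4]=010001010 (head:     ^)
Step 3: in state C at pos 0, read 0 -> (C,0)->write 1,move L,goto C. Now: state=C, head=-1, tape[-4..4]=010011010 (head:    ^)
Step 4: in state C at pos -1, read 0 -> (C,0)->write 1,move L,goto C. Now: state=C, head=-2, tape[-4..4]=010111010 (head:   ^)
Step 5: in state C at pos -2, read 0 -> (C,0)->write 1,move L,goto C. Now: state=C, head=-3, tape[-4..4]=011111010 (head:  ^)
Step 6: in state C at pos -3, read 1 -> (C,1)->write 1,move L,goto A. Now: state=A, head=-4, tape[-5..4]=0011111010 (head:  ^)
Step 7: in state A at pos -4, read 0 -> (A,0)->write 0,move R,goto B. Now: state=B, head=-3, tape[-5..4]=0011111010 (head:   ^)
Step 8: in state B at pos -3, read 1 -> (B,1)->write 1,move R,goto C. Now: state=C, head=-2, tape[-5..4]=0011111010 (head:    ^)
Cells containing 1 after step 8: {-3, -2, -1, 0, 1, 3} -> 6 cell(s)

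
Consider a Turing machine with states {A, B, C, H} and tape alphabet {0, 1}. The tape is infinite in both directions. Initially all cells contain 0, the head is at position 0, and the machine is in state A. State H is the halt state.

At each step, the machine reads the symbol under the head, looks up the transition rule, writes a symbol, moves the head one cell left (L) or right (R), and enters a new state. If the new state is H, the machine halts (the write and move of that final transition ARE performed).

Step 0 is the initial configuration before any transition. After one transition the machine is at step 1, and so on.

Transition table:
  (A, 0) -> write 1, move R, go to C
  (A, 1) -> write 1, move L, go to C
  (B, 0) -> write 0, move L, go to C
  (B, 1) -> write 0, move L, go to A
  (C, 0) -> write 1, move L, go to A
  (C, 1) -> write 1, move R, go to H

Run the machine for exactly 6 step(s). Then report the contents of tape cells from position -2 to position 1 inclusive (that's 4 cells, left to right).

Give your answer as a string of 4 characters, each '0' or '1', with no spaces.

Step 1: in state A at pos 0, read 0 -> (A,0)->write 1,move R,goto C. Now: state=C, head=1, tape[-1..2]=0100 (head:   ^)
Step 2: in state C at pos 1, read 0 -> (C,0)->write 1,move L,goto A. Now: state=A, head=0, tape[-1..2]=0110 (head:  ^)
Step 3: in state A at pos 0, read 1 -> (A,1)->write 1,move L,goto C. Now: state=C, head=-1, tape[-2..2]=00110 (head:  ^)
Step 4: in state C at pos -1, read 0 -> (C,0)->write 1,move L,goto A. Now: state=A, head=-2, tape[-3..2]=001110 (head:  ^)
Step 5: in state A at pos -2, read 0 -> (A,0)->write 1,move R,goto C. Now: state=C, head=-1, tape[-3..2]=011110 (head:   ^)
Step 6: in state C at pos -1, read 1 -> (C,1)->write 1,move R,goto H. Now: state=H, head=0, tape[-3..2]=011110 (head:    ^)

Answer: 1111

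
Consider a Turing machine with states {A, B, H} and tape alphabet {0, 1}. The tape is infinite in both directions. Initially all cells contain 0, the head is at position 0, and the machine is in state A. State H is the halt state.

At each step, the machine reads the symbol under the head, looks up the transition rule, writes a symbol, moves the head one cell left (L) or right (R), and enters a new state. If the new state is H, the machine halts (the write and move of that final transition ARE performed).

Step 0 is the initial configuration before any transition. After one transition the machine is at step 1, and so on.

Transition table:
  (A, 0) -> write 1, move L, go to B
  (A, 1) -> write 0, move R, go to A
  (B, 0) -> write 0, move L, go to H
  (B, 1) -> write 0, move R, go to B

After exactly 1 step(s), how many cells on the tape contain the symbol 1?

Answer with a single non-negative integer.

Answer: 1

Derivation:
Step 1: in state A at pos 0, read 0 -> (A,0)->write 1,move L,goto B. Now: state=B, head=-1, tape[-2..1]=0010 (head:  ^)
Cells containing 1 after step 1: {0} -> 1 cell(s)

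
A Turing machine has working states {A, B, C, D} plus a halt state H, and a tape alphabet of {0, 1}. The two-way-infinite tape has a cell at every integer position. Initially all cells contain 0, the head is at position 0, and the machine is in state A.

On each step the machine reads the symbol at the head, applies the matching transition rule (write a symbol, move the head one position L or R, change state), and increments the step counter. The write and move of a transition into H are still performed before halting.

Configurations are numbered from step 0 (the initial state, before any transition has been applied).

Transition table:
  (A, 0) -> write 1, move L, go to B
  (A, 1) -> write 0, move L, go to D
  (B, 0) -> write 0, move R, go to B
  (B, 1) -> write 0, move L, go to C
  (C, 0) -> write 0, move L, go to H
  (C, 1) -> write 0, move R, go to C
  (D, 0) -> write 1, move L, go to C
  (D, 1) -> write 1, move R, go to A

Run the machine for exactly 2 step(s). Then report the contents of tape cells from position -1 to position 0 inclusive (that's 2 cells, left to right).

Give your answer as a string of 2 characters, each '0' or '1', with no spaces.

Answer: 01

Derivation:
Step 1: in state A at pos 0, read 0 -> (A,0)->write 1,move L,goto B. Now: state=B, head=-1, tape[-2..1]=0010 (head:  ^)
Step 2: in state B at pos -1, read 0 -> (B,0)->write 0,move R,goto B. Now: state=B, head=0, tape[-2..1]=0010 (head:   ^)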